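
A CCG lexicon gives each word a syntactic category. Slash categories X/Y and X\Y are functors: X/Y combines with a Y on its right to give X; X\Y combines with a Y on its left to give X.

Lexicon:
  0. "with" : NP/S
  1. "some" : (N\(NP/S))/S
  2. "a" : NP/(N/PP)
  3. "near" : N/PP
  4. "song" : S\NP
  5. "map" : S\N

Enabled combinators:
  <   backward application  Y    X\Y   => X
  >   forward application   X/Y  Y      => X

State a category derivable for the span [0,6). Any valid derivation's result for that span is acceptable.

[0,6] S   <
  [0,5] N   <
    [0,1] "with" : NP/S
    [1,5] N\(NP/S)   >
      [1,2] "some" : (N\(NP/S))/S
      [2,5] S   <
        [2,4] NP   >
          [2,3] "a" : NP/(N/PP)
          [3,4] "near" : N/PP
        [4,5] "song" : S\NP
  [5,6] "map" : S\N

S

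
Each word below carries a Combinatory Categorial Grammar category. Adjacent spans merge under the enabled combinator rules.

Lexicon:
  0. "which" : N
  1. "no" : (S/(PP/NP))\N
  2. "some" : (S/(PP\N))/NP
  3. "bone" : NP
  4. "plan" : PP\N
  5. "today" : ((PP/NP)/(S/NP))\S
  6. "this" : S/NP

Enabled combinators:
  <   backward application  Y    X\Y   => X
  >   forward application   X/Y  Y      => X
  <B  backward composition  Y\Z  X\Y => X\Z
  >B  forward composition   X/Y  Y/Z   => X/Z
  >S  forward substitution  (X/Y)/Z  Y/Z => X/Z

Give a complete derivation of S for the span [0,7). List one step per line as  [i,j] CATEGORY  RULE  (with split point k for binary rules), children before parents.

[0,7] S   >
  [0,2] S/(PP/NP)   <
    [0,1] "which" : N
    [1,2] "no" : (S/(PP/NP))\N
  [2,7] PP/NP   >
    [2,6] (PP/NP)/(S/NP)   <
      [2,5] S   >
        [2,4] S/(PP\N)   >
          [2,3] "some" : (S/(PP\N))/NP
          [3,4] "bone" : NP
        [4,5] "plan" : PP\N
      [5,6] "today" : ((PP/NP)/(S/NP))\S
    [6,7] "this" : S/NP

[0,1] N  lex  "which"
[1,2] (S/(PP/NP))\N  lex  "no"
[0,2] S/(PP/NP)  <  k=1
[2,3] (S/(PP\N))/NP  lex  "some"
[3,4] NP  lex  "bone"
[2,4] S/(PP\N)  >  k=3
[4,5] PP\N  lex  "plan"
[2,5] S  >  k=4
[5,6] ((PP/NP)/(S/NP))\S  lex  "today"
[2,6] (PP/NP)/(S/NP)  <  k=5
[6,7] S/NP  lex  "this"
[2,7] PP/NP  >  k=6
[0,7] S  >  k=2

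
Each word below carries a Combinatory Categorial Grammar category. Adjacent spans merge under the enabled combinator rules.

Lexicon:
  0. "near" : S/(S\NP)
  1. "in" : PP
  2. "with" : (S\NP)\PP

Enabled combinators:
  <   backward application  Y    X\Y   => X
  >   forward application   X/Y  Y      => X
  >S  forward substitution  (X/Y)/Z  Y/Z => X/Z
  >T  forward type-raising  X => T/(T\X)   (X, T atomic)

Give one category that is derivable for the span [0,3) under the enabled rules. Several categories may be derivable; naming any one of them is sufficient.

S

[0,3] S   >
  [0,1] "near" : S/(S\NP)
  [1,3] S\NP   <
    [1,2] "in" : PP
    [2,3] "with" : (S\NP)\PP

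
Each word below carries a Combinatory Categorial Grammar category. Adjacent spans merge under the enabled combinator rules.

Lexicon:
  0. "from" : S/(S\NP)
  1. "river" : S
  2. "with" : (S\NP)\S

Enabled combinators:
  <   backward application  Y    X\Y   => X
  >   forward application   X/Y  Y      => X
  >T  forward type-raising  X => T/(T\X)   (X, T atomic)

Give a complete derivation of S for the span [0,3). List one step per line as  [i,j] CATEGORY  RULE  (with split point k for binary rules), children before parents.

[0,3] S   >
  [0,1] "from" : S/(S\NP)
  [1,3] S\NP   <
    [1,2] "river" : S
    [2,3] "with" : (S\NP)\S

[0,1] S/(S\NP)  lex  "from"
[1,2] S  lex  "river"
[2,3] (S\NP)\S  lex  "with"
[1,3] S\NP  <  k=2
[0,3] S  >  k=1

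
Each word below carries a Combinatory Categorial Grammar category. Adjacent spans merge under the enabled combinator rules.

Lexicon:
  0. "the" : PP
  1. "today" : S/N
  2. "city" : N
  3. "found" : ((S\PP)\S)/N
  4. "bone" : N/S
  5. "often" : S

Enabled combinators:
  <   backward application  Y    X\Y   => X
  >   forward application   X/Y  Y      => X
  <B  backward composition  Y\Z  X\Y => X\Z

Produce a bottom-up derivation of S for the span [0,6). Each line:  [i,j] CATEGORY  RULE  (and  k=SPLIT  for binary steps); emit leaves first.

[0,6] S   <
  [0,1] "the" : PP
  [1,6] S\PP   <
    [1,3] S   >
      [1,2] "today" : S/N
      [2,3] "city" : N
    [3,6] (S\PP)\S   >
      [3,4] "found" : ((S\PP)\S)/N
      [4,6] N   >
        [4,5] "bone" : N/S
        [5,6] "often" : S

[0,1] PP  lex  "the"
[1,2] S/N  lex  "today"
[2,3] N  lex  "city"
[1,3] S  >  k=2
[3,4] ((S\PP)\S)/N  lex  "found"
[4,5] N/S  lex  "bone"
[5,6] S  lex  "often"
[4,6] N  >  k=5
[3,6] (S\PP)\S  >  k=4
[1,6] S\PP  <  k=3
[0,6] S  <  k=1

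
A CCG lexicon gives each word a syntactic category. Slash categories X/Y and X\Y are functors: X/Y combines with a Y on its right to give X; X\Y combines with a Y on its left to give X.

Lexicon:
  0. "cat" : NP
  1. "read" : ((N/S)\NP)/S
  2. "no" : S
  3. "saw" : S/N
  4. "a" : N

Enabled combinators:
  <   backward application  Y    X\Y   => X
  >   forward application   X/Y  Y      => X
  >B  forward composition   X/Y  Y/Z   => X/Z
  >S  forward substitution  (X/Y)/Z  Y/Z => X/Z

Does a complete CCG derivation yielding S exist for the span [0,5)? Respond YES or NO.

NP ((N/S)\NP)/S S S/N N
CKY chart[0,5] = {N}; S ∉ chart

NO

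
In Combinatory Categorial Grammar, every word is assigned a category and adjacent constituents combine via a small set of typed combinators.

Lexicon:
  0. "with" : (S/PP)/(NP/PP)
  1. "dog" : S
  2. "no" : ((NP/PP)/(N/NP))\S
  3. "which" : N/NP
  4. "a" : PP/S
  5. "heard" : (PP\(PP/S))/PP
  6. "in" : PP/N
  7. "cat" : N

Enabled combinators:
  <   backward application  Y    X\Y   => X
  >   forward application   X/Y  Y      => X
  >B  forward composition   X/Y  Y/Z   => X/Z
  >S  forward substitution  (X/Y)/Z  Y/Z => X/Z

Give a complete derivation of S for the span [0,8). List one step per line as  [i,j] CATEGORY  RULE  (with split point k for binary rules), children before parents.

[0,8] S   >
  [0,4] S/PP   >
    [0,1] "with" : (S/PP)/(NP/PP)
    [1,4] NP/PP   >
      [1,3] (NP/PP)/(N/NP)   <
        [1,2] "dog" : S
        [2,3] "no" : ((NP/PP)/(N/NP))\S
      [3,4] "which" : N/NP
  [4,8] PP   <
    [4,5] "a" : PP/S
    [5,8] PP\(PP/S)   >
      [5,6] "heard" : (PP\(PP/S))/PP
      [6,8] PP   >
        [6,7] "in" : PP/N
        [7,8] "cat" : N

[0,1] (S/PP)/(NP/PP)  lex  "with"
[1,2] S  lex  "dog"
[2,3] ((NP/PP)/(N/NP))\S  lex  "no"
[1,3] (NP/PP)/(N/NP)  <  k=2
[3,4] N/NP  lex  "which"
[1,4] NP/PP  >  k=3
[0,4] S/PP  >  k=1
[4,5] PP/S  lex  "a"
[5,6] (PP\(PP/S))/PP  lex  "heard"
[6,7] PP/N  lex  "in"
[7,8] N  lex  "cat"
[6,8] PP  >  k=7
[5,8] PP\(PP/S)  >  k=6
[4,8] PP  <  k=5
[0,8] S  >  k=4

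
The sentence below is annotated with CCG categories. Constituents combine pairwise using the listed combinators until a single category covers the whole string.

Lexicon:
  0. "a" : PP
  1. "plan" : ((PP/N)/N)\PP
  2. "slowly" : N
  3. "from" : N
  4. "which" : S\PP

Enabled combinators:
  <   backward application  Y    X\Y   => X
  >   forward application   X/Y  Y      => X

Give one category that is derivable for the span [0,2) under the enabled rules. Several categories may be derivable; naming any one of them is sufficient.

[0,5] S   <
  [0,4] PP   >
    [0,3] PP/N   >
      [0,2] (PP/N)/N   <
        [0,1] "a" : PP
        [1,2] "plan" : ((PP/N)/N)\PP
      [2,3] "slowly" : N
    [3,4] "from" : N
  [4,5] "which" : S\PP

(PP/N)/N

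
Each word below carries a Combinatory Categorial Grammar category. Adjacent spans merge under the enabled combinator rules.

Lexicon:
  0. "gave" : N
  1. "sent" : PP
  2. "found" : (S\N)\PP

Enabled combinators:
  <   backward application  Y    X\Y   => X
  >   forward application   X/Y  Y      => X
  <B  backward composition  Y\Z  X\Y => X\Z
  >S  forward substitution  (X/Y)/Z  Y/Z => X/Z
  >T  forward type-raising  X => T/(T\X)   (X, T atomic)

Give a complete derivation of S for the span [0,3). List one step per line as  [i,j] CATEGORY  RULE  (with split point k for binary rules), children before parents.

[0,1] N  lex  "gave"
[0,1] S/(S\N)  >T
[1,2] PP  lex  "sent"
[2,3] (S\N)\PP  lex  "found"
[1,3] S\N  <  k=2
[0,3] S  >  k=1

[0,3] S   >
  [0,1] S/(S\N)   >T
    [0,1] "gave" : N
  [1,3] S\N   <
    [1,2] "sent" : PP
    [2,3] "found" : (S\N)\PP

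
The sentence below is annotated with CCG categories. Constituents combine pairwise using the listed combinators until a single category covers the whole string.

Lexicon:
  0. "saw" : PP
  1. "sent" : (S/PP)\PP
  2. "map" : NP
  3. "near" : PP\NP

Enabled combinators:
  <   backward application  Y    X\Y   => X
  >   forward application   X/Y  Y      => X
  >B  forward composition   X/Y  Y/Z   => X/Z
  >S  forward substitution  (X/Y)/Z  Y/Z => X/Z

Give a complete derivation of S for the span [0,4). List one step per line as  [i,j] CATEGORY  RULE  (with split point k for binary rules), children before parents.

[0,4] S   >
  [0,2] S/PP   <
    [0,1] "saw" : PP
    [1,2] "sent" : (S/PP)\PP
  [2,4] PP   <
    [2,3] "map" : NP
    [3,4] "near" : PP\NP

[0,1] PP  lex  "saw"
[1,2] (S/PP)\PP  lex  "sent"
[0,2] S/PP  <  k=1
[2,3] NP  lex  "map"
[3,4] PP\NP  lex  "near"
[2,4] PP  <  k=3
[0,4] S  >  k=2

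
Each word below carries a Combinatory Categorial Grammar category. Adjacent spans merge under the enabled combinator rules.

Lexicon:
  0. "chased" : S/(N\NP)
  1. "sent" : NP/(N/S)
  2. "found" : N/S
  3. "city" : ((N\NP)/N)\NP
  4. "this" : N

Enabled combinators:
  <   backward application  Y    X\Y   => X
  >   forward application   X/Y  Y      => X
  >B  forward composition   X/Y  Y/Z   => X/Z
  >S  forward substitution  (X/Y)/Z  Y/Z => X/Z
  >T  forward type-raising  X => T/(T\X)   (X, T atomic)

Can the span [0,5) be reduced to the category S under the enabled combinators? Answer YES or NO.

[0,5] S   >
  [0,1] "chased" : S/(N\NP)
  [1,5] N\NP   >
    [1,4] (N\NP)/N   <
      [1,3] NP   >
        [1,2] "sent" : NP/(N/S)
        [2,3] "found" : N/S
      [3,4] "city" : ((N\NP)/N)\NP
    [4,5] "this" : N

YES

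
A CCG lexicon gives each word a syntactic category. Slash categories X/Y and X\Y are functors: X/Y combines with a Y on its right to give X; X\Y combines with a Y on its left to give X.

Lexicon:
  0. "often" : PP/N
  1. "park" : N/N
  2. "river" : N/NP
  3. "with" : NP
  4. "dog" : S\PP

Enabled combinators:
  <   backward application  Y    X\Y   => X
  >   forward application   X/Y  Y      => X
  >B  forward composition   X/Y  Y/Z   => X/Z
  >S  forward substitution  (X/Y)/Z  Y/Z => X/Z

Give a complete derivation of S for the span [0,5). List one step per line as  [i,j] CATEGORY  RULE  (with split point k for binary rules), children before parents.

[0,1] PP/N  lex  "often"
[1,2] N/N  lex  "park"
[0,2] PP/N  >B  k=1
[2,3] N/NP  lex  "river"
[3,4] NP  lex  "with"
[2,4] N  >  k=3
[0,4] PP  >  k=2
[4,5] S\PP  lex  "dog"
[0,5] S  <  k=4

[0,5] S   <
  [0,4] PP   >
    [0,2] PP/N   >B
      [0,1] "often" : PP/N
      [1,2] "park" : N/N
    [2,4] N   >
      [2,3] "river" : N/NP
      [3,4] "with" : NP
  [4,5] "dog" : S\PP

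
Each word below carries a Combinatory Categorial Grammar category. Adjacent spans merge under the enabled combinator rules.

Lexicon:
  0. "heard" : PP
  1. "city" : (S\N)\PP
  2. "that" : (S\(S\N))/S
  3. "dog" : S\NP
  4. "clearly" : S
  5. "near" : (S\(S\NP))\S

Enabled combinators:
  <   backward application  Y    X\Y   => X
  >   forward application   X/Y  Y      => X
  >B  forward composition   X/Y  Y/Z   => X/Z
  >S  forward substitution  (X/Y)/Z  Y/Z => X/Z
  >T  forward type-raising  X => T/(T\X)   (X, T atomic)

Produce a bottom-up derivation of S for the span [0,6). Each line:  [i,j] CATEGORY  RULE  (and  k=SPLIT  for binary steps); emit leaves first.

[0,1] PP  lex  "heard"
[1,2] (S\N)\PP  lex  "city"
[0,2] S\N  <  k=1
[2,3] (S\(S\N))/S  lex  "that"
[3,4] S\NP  lex  "dog"
[4,5] S  lex  "clearly"
[5,6] (S\(S\NP))\S  lex  "near"
[4,6] S\(S\NP)  <  k=5
[3,6] S  <  k=4
[2,6] S\(S\N)  >  k=3
[0,6] S  <  k=2

[0,6] S   <
  [0,2] S\N   <
    [0,1] "heard" : PP
    [1,2] "city" : (S\N)\PP
  [2,6] S\(S\N)   >
    [2,3] "that" : (S\(S\N))/S
    [3,6] S   <
      [3,4] "dog" : S\NP
      [4,6] S\(S\NP)   <
        [4,5] "clearly" : S
        [5,6] "near" : (S\(S\NP))\S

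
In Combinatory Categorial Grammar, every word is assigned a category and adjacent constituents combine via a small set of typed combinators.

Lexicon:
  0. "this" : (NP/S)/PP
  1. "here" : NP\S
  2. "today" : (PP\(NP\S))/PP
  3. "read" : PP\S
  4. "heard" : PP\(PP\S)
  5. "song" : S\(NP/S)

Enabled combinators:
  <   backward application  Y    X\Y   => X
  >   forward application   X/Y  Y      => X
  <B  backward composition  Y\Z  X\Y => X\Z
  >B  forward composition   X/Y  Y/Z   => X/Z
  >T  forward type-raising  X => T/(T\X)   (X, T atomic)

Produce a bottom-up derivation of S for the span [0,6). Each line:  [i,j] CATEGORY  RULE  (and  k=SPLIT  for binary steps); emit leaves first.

[0,6] S   <
  [0,5] NP/S   >
    [0,1] "this" : (NP/S)/PP
    [1,5] PP   <
      [1,2] "here" : NP\S
      [2,5] PP\(NP\S)   >
        [2,3] "today" : (PP\(NP\S))/PP
        [3,5] PP   <
          [3,4] "read" : PP\S
          [4,5] "heard" : PP\(PP\S)
  [5,6] "song" : S\(NP/S)

[0,1] (NP/S)/PP  lex  "this"
[1,2] NP\S  lex  "here"
[2,3] (PP\(NP\S))/PP  lex  "today"
[3,4] PP\S  lex  "read"
[4,5] PP\(PP\S)  lex  "heard"
[3,5] PP  <  k=4
[2,5] PP\(NP\S)  >  k=3
[1,5] PP  <  k=2
[0,5] NP/S  >  k=1
[5,6] S\(NP/S)  lex  "song"
[0,6] S  <  k=5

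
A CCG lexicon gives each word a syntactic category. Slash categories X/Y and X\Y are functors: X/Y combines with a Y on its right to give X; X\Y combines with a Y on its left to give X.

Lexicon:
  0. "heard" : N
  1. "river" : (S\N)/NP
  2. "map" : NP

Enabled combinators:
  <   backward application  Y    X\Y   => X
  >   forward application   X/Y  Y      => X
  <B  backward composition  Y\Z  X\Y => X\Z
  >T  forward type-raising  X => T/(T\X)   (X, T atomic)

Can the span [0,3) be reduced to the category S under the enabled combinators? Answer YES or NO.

YES

[0,3] S   >
  [0,1] S/(S\N)   >T
    [0,1] "heard" : N
  [1,3] S\N   >
    [1,2] "river" : (S\N)/NP
    [2,3] "map" : NP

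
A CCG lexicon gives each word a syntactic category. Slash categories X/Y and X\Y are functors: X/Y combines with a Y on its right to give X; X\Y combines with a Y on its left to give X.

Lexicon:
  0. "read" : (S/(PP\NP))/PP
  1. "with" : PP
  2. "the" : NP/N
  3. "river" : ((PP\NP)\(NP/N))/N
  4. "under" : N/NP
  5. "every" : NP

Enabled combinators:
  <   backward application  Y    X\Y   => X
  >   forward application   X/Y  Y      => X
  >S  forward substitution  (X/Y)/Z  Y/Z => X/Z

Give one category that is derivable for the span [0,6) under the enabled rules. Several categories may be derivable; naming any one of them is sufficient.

[0,6] S   >
  [0,2] S/(PP\NP)   >
    [0,1] "read" : (S/(PP\NP))/PP
    [1,2] "with" : PP
  [2,6] PP\NP   <
    [2,3] "the" : NP/N
    [3,6] (PP\NP)\(NP/N)   >
      [3,4] "river" : ((PP\NP)\(NP/N))/N
      [4,6] N   >
        [4,5] "under" : N/NP
        [5,6] "every" : NP

S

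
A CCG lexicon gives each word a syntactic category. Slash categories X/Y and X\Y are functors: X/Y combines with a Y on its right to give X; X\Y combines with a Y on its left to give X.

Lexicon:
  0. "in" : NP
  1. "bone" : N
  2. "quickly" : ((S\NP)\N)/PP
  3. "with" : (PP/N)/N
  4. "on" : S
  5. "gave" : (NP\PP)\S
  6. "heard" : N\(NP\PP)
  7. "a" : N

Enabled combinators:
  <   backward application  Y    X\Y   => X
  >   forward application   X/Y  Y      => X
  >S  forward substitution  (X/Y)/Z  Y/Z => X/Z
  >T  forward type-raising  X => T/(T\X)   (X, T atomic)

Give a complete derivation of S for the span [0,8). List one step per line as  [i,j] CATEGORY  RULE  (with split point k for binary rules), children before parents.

[0,8] S   <
  [0,1] "in" : NP
  [1,8] S\NP   <
    [1,2] "bone" : N
    [2,8] (S\NP)\N   >
      [2,3] "quickly" : ((S\NP)\N)/PP
      [3,8] PP   >
        [3,7] PP/N   >
          [3,4] "with" : (PP/N)/N
          [4,7] N   <
            [4,6] NP\PP   <
              [4,5] "on" : S
              [5,6] "gave" : (NP\PP)\S
            [6,7] "heard" : N\(NP\PP)
        [7,8] "a" : N

[0,1] NP  lex  "in"
[1,2] N  lex  "bone"
[2,3] ((S\NP)\N)/PP  lex  "quickly"
[3,4] (PP/N)/N  lex  "with"
[4,5] S  lex  "on"
[5,6] (NP\PP)\S  lex  "gave"
[4,6] NP\PP  <  k=5
[6,7] N\(NP\PP)  lex  "heard"
[4,7] N  <  k=6
[3,7] PP/N  >  k=4
[7,8] N  lex  "a"
[3,8] PP  >  k=7
[2,8] (S\NP)\N  >  k=3
[1,8] S\NP  <  k=2
[0,8] S  <  k=1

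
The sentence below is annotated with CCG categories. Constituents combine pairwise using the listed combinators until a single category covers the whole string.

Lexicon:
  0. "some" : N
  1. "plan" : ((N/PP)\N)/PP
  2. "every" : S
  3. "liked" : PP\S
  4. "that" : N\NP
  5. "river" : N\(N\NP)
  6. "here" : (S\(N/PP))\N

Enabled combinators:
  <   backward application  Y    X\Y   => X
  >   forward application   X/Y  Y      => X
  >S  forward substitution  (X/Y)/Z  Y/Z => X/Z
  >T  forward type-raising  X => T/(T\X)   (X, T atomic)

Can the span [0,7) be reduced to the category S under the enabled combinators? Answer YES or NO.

[0,7] S   <
  [0,4] N/PP   <
    [0,1] "some" : N
    [1,4] (N/PP)\N   >
      [1,2] "plan" : ((N/PP)\N)/PP
      [2,4] PP   <
        [2,3] "every" : S
        [3,4] "liked" : PP\S
  [4,7] S\(N/PP)   <
    [4,6] N   <
      [4,5] "that" : N\NP
      [5,6] "river" : N\(N\NP)
    [6,7] "here" : (S\(N/PP))\N

YES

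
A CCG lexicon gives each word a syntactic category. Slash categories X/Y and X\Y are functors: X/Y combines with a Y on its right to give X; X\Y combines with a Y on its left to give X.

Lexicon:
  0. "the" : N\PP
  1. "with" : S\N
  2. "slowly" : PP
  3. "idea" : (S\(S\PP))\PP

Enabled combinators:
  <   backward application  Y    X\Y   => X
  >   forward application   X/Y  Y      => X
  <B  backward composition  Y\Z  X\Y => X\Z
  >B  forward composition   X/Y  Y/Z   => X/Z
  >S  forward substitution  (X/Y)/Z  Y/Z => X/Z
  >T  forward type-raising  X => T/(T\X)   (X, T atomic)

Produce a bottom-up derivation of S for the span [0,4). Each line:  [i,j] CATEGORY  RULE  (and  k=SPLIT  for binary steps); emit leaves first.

[0,1] N\PP  lex  "the"
[1,2] S\N  lex  "with"
[0,2] S\PP  <B  k=1
[2,3] PP  lex  "slowly"
[3,4] (S\(S\PP))\PP  lex  "idea"
[2,4] S\(S\PP)  <  k=3
[0,4] S  <  k=2

[0,4] S   <
  [0,2] S\PP   <B
    [0,1] "the" : N\PP
    [1,2] "with" : S\N
  [2,4] S\(S\PP)   <
    [2,3] "slowly" : PP
    [3,4] "idea" : (S\(S\PP))\PP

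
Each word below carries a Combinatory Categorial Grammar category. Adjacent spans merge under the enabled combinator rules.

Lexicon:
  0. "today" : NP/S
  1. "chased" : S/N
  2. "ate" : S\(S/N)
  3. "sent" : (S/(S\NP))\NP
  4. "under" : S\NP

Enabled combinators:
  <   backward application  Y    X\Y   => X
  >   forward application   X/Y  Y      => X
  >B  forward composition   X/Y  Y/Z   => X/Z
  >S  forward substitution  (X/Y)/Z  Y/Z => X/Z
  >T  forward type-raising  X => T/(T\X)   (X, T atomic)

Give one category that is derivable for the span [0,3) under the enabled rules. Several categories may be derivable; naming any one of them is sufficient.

[0,5] S   >
  [0,4] S/(S\NP)   <
    [0,3] NP   >
      [0,1] "today" : NP/S
      [1,3] S   <
        [1,2] "chased" : S/N
        [2,3] "ate" : S\(S/N)
    [3,4] "sent" : (S/(S\NP))\NP
  [4,5] "under" : S\NP

NP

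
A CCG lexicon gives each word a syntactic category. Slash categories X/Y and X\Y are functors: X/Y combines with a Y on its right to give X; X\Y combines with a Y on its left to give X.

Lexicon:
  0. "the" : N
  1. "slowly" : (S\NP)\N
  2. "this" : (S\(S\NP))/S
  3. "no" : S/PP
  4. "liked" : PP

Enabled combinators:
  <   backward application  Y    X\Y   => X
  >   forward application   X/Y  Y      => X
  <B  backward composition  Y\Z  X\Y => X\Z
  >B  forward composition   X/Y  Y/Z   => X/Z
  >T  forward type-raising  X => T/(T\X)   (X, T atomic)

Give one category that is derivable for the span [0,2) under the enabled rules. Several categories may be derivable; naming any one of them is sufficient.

[0,5] S   <
  [0,2] S\NP   <
    [0,1] "the" : N
    [1,2] "slowly" : (S\NP)\N
  [2,5] S\(S\NP)   >
    [2,3] "this" : (S\(S\NP))/S
    [3,5] S   >
      [3,4] "no" : S/PP
      [4,5] "liked" : PP

S\NP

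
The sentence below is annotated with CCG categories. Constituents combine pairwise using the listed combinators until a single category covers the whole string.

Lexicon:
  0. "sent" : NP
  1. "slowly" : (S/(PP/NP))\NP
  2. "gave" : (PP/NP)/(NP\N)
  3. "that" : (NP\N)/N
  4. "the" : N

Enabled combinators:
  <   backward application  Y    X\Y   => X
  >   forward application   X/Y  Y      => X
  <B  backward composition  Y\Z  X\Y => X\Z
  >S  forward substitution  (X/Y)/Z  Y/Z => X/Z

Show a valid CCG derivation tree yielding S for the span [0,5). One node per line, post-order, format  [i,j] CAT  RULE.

[0,5] S   >
  [0,2] S/(PP/NP)   <
    [0,1] "sent" : NP
    [1,2] "slowly" : (S/(PP/NP))\NP
  [2,5] PP/NP   >
    [2,3] "gave" : (PP/NP)/(NP\N)
    [3,5] NP\N   >
      [3,4] "that" : (NP\N)/N
      [4,5] "the" : N

[0,1] NP  lex  "sent"
[1,2] (S/(PP/NP))\NP  lex  "slowly"
[0,2] S/(PP/NP)  <  k=1
[2,3] (PP/NP)/(NP\N)  lex  "gave"
[3,4] (NP\N)/N  lex  "that"
[4,5] N  lex  "the"
[3,5] NP\N  >  k=4
[2,5] PP/NP  >  k=3
[0,5] S  >  k=2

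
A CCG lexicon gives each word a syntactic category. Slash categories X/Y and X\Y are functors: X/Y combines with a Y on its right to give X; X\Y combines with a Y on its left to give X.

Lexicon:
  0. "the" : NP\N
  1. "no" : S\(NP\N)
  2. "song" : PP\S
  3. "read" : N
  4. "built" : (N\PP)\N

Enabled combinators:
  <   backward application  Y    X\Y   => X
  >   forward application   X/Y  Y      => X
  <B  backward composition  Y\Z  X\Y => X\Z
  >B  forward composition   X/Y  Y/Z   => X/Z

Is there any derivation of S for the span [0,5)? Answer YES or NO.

NO

NP\N S\(NP\N) PP\S N (N\PP)\N
CKY chart[0,5] = {N}; S ∉ chart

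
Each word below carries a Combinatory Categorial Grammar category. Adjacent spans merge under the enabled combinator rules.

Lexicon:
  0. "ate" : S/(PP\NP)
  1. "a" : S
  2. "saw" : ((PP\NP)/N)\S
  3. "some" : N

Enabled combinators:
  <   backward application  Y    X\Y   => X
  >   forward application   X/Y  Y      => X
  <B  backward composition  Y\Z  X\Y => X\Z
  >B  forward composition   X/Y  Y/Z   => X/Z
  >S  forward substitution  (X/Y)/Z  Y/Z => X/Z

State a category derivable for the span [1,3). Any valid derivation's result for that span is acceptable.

(PP\NP)/N

[0,4] S   >
  [0,1] "ate" : S/(PP\NP)
  [1,4] PP\NP   >
    [1,3] (PP\NP)/N   <
      [1,2] "a" : S
      [2,3] "saw" : ((PP\NP)/N)\S
    [3,4] "some" : N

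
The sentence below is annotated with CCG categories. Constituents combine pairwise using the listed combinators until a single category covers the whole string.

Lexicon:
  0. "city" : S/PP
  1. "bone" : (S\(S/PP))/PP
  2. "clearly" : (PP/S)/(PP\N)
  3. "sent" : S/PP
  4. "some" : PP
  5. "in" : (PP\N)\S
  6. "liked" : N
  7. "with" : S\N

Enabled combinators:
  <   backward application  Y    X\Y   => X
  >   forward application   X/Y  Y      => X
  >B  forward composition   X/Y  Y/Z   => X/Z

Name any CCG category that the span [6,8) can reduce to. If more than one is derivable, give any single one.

S

[0,8] S   <
  [0,1] "city" : S/PP
  [1,8] S\(S/PP)   >
    [1,2] "bone" : (S\(S/PP))/PP
    [2,8] PP   >
      [2,6] PP/S   >
        [2,3] "clearly" : (PP/S)/(PP\N)
        [3,6] PP\N   <
          [3,5] S   >
            [3,4] "sent" : S/PP
            [4,5] "some" : PP
          [5,6] "in" : (PP\N)\S
      [6,8] S   <
        [6,7] "liked" : N
        [7,8] "with" : S\N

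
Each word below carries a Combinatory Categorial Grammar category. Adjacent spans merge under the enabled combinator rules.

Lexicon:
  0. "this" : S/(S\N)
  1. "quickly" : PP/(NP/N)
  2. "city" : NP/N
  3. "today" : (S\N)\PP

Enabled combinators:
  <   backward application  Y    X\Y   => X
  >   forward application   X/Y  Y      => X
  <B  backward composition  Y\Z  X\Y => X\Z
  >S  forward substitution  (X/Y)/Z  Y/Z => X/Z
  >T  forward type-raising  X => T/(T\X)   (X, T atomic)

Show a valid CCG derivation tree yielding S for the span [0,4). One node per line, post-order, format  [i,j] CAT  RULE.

[0,4] S   >
  [0,1] "this" : S/(S\N)
  [1,4] S\N   <
    [1,3] PP   >
      [1,2] "quickly" : PP/(NP/N)
      [2,3] "city" : NP/N
    [3,4] "today" : (S\N)\PP

[0,1] S/(S\N)  lex  "this"
[1,2] PP/(NP/N)  lex  "quickly"
[2,3] NP/N  lex  "city"
[1,3] PP  >  k=2
[3,4] (S\N)\PP  lex  "today"
[1,4] S\N  <  k=3
[0,4] S  >  k=1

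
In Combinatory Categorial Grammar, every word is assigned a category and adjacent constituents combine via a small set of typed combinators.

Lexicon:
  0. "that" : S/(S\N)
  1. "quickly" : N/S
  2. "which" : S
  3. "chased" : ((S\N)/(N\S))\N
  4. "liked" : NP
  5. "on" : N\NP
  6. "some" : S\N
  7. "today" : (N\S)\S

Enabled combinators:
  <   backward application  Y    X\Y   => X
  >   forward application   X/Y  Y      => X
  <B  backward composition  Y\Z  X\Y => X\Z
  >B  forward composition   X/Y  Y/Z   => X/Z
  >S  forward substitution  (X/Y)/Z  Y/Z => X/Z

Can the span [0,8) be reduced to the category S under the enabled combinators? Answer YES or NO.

YES

[0,8] S   >
  [0,1] "that" : S/(S\N)
  [1,8] S\N   >
    [1,4] (S\N)/(N\S)   <
      [1,3] N   >
        [1,2] "quickly" : N/S
        [2,3] "which" : S
      [3,4] "chased" : ((S\N)/(N\S))\N
    [4,8] N\S   <
      [4,7] S   <
        [4,5] "liked" : NP
        [5,7] S\NP   <B
          [5,6] "on" : N\NP
          [6,7] "some" : S\N
      [7,8] "today" : (N\S)\S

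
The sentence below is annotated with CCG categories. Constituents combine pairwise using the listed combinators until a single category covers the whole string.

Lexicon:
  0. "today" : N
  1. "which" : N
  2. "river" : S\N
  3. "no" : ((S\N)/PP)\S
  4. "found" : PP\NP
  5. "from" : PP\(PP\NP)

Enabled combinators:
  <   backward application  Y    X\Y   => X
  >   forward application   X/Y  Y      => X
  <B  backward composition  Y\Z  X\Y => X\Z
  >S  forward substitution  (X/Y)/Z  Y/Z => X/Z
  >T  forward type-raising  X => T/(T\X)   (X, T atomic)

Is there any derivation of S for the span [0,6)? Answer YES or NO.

[0,6] S   >
  [0,1] S/(S\N)   >T
    [0,1] "today" : N
  [1,6] S\N   >
    [1,4] (S\N)/PP   <
      [1,3] S   <
        [1,2] "which" : N
        [2,3] "river" : S\N
      [3,4] "no" : ((S\N)/PP)\S
    [4,6] PP   <
      [4,5] "found" : PP\NP
      [5,6] "from" : PP\(PP\NP)

YES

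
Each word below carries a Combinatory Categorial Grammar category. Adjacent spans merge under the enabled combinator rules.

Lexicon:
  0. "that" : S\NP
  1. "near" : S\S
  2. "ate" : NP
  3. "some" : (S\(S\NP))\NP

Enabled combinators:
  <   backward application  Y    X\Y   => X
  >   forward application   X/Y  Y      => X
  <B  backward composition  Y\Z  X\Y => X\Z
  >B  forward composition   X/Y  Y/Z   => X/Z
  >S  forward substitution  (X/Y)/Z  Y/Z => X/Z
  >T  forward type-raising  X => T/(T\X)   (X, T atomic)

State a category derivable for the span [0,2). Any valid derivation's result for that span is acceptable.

[0,4] S   <
  [0,2] S\NP   <B
    [0,1] "that" : S\NP
    [1,2] "near" : S\S
  [2,4] S\(S\NP)   <
    [2,3] "ate" : NP
    [3,4] "some" : (S\(S\NP))\NP

S\NP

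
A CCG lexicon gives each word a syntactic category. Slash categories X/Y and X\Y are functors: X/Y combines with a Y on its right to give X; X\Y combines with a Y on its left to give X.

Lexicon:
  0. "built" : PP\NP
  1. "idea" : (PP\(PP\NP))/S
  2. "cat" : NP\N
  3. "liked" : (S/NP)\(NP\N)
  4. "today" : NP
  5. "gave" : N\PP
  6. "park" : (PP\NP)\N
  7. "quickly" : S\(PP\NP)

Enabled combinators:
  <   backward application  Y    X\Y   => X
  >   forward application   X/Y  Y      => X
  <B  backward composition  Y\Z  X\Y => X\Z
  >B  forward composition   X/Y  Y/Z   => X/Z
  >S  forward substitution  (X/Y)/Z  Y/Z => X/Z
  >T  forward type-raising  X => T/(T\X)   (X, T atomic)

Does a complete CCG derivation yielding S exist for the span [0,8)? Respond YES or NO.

[0,8] S   <
  [0,5] PP   <
    [0,1] "built" : PP\NP
    [1,5] PP\(PP\NP)   >
      [1,2] "idea" : (PP\(PP\NP))/S
      [2,5] S   >
        [2,4] S/NP   <
          [2,3] "cat" : NP\N
          [3,4] "liked" : (S/NP)\(NP\N)
        [4,5] "today" : NP
  [5,8] S\PP   <B
    [5,6] "gave" : N\PP
    [6,8] S\N   <B
      [6,7] "park" : (PP\NP)\N
      [7,8] "quickly" : S\(PP\NP)

YES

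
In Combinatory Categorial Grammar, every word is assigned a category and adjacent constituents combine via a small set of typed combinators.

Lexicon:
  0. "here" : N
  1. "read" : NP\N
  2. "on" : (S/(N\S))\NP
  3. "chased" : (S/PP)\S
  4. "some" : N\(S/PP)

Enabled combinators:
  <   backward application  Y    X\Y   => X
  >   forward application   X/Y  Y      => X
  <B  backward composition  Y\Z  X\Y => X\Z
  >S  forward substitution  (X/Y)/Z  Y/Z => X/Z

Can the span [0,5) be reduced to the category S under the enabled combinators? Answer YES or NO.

YES

[0,5] S   >
  [0,3] S/(N\S)   <
    [0,2] NP   <
      [0,1] "here" : N
      [1,2] "read" : NP\N
    [2,3] "on" : (S/(N\S))\NP
  [3,5] N\S   <B
    [3,4] "chased" : (S/PP)\S
    [4,5] "some" : N\(S/PP)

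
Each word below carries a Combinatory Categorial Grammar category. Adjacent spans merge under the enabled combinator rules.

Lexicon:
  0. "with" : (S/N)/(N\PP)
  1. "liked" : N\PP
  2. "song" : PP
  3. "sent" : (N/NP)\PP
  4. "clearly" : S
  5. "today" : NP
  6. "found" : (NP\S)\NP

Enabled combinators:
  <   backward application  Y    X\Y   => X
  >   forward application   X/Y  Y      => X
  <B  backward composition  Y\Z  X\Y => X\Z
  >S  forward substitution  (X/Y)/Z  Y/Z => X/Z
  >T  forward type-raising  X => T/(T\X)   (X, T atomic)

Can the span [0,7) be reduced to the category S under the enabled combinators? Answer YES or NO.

YES

[0,7] S   >
  [0,2] S/N   >
    [0,1] "with" : (S/N)/(N\PP)
    [1,2] "liked" : N\PP
  [2,7] N   >
    [2,4] N/NP   <
      [2,3] "song" : PP
      [3,4] "sent" : (N/NP)\PP
    [4,7] NP   <
      [4,5] "clearly" : S
      [5,7] NP\S   <
        [5,6] "today" : NP
        [6,7] "found" : (NP\S)\NP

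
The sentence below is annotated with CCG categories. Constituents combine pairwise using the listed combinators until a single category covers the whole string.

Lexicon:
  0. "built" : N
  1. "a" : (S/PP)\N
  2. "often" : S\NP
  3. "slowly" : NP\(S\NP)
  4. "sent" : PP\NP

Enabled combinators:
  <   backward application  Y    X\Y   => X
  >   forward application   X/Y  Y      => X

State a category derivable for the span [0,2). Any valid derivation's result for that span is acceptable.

[0,5] S   >
  [0,2] S/PP   <
    [0,1] "built" : N
    [1,2] "a" : (S/PP)\N
  [2,5] PP   <
    [2,4] NP   <
      [2,3] "often" : S\NP
      [3,4] "slowly" : NP\(S\NP)
    [4,5] "sent" : PP\NP

S/PP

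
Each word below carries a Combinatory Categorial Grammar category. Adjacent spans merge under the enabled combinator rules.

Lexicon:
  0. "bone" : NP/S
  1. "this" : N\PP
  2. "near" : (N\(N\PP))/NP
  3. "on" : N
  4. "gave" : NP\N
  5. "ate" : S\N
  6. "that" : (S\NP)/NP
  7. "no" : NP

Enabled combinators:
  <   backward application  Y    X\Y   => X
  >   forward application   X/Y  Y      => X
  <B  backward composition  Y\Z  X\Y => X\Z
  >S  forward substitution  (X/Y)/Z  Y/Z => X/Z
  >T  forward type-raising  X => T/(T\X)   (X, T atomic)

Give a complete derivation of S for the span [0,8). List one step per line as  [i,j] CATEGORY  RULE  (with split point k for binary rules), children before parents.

[0,1] NP/S  lex  "bone"
[1,2] N\PP  lex  "this"
[2,3] (N\(N\PP))/NP  lex  "near"
[3,4] N  lex  "on"
[4,5] NP\N  lex  "gave"
[3,5] NP  <  k=4
[2,5] N\(N\PP)  >  k=3
[1,5] N  <  k=2
[5,6] S\N  lex  "ate"
[1,6] S  <  k=5
[0,6] NP  >  k=1
[6,7] (S\NP)/NP  lex  "that"
[7,8] NP  lex  "no"
[6,8] S\NP  >  k=7
[0,8] S  <  k=6

[0,8] S   <
  [0,6] NP   >
    [0,1] "bone" : NP/S
    [1,6] S   <
      [1,5] N   <
        [1,2] "this" : N\PP
        [2,5] N\(N\PP)   >
          [2,3] "near" : (N\(N\PP))/NP
          [3,5] NP   <
            [3,4] "on" : N
            [4,5] "gave" : NP\N
      [5,6] "ate" : S\N
  [6,8] S\NP   >
    [6,7] "that" : (S\NP)/NP
    [7,8] "no" : NP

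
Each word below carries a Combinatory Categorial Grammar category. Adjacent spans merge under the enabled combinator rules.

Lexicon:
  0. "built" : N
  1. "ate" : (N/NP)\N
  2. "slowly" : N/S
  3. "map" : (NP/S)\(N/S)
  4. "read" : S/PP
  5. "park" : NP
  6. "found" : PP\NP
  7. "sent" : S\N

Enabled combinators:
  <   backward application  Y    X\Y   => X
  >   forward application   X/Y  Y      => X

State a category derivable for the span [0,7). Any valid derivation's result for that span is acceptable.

[0,8] S   <
  [0,7] N   >
    [0,2] N/NP   <
      [0,1] "built" : N
      [1,2] "ate" : (N/NP)\N
    [2,7] NP   >
      [2,4] NP/S   <
        [2,3] "slowly" : N/S
        [3,4] "map" : (NP/S)\(N/S)
      [4,7] S   >
        [4,5] "read" : S/PP
        [5,7] PP   <
          [5,6] "park" : NP
          [6,7] "found" : PP\NP
  [7,8] "sent" : S\N

N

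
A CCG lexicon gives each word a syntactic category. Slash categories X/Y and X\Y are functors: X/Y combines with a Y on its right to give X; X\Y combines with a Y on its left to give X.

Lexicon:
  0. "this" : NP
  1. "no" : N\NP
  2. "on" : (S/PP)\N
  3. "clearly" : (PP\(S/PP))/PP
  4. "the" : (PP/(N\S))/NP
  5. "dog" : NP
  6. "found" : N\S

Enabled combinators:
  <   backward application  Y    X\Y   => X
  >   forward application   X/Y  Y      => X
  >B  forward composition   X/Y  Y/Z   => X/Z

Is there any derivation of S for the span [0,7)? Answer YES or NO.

NO

NP N\NP (S/PP)\N (PP\(S/PP))/PP (PP/(N\S))/NP NP N\S
CKY chart[0,7] = {PP}; S ∉ chart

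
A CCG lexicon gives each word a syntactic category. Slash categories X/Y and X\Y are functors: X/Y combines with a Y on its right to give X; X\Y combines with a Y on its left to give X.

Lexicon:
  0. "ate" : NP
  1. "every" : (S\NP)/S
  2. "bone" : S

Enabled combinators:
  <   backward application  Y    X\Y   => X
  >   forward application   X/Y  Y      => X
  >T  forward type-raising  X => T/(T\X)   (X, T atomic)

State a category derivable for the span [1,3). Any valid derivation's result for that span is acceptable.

S\NP

[0,3] S   <
  [0,1] "ate" : NP
  [1,3] S\NP   >
    [1,2] "every" : (S\NP)/S
    [2,3] "bone" : S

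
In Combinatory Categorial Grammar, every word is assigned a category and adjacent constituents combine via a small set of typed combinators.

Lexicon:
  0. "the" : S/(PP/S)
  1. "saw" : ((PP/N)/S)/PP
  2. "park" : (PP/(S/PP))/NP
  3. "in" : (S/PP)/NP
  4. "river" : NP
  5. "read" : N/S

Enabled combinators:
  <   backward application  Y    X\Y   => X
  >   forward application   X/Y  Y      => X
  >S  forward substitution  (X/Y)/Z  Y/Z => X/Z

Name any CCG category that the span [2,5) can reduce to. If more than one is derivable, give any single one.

[0,6] S   >
  [0,1] "the" : S/(PP/S)
  [1,6] PP/S   >S
    [1,5] (PP/N)/S   >
      [1,2] "saw" : ((PP/N)/S)/PP
      [2,5] PP   >
        [2,4] PP/NP   >S
          [2,3] "park" : (PP/(S/PP))/NP
          [3,4] "in" : (S/PP)/NP
        [4,5] "river" : NP
    [5,6] "read" : N/S

PP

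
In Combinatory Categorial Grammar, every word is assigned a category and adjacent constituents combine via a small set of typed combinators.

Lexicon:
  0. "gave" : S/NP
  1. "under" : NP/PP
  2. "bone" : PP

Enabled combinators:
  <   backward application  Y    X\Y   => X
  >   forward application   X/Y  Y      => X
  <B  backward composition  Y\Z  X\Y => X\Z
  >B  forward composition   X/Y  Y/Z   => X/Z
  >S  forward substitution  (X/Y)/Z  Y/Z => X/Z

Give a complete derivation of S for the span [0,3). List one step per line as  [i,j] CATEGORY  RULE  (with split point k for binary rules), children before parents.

[0,3] S   >
  [0,1] "gave" : S/NP
  [1,3] NP   >
    [1,2] "under" : NP/PP
    [2,3] "bone" : PP

[0,1] S/NP  lex  "gave"
[1,2] NP/PP  lex  "under"
[2,3] PP  lex  "bone"
[1,3] NP  >  k=2
[0,3] S  >  k=1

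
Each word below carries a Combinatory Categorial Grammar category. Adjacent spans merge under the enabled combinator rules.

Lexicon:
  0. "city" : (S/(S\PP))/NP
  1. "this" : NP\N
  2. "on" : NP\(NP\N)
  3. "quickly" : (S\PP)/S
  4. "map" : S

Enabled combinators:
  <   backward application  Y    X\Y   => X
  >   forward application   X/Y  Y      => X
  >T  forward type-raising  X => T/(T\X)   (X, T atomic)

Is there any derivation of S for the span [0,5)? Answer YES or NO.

[0,5] S   >
  [0,3] S/(S\PP)   >
    [0,1] "city" : (S/(S\PP))/NP
    [1,3] NP   <
      [1,2] "this" : NP\N
      [2,3] "on" : NP\(NP\N)
  [3,5] S\PP   >
    [3,4] "quickly" : (S\PP)/S
    [4,5] "map" : S

YES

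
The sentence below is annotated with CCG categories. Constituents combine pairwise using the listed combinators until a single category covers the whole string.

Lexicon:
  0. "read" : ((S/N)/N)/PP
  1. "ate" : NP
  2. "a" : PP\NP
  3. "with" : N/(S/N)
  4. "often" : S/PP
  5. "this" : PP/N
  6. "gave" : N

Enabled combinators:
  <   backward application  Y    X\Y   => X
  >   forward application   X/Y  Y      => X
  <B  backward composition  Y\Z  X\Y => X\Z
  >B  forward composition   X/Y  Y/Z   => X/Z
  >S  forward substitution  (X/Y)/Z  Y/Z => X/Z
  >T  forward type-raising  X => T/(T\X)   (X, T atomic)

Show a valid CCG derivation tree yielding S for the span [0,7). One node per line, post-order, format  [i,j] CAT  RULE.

[0,1] ((S/N)/N)/PP  lex  "read"
[1,2] NP  lex  "ate"
[2,3] PP\NP  lex  "a"
[1,3] PP  <  k=2
[0,3] (S/N)/N  >  k=1
[3,4] N/(S/N)  lex  "with"
[4,5] S/PP  lex  "often"
[5,6] PP/N  lex  "this"
[4,6] S/N  >B  k=5
[3,6] N  >  k=4
[0,6] S/N  >  k=3
[6,7] N  lex  "gave"
[0,7] S  >  k=6

[0,7] S   >
  [0,6] S/N   >
    [0,3] (S/N)/N   >
      [0,1] "read" : ((S/N)/N)/PP
      [1,3] PP   <
        [1,2] "ate" : NP
        [2,3] "a" : PP\NP
    [3,6] N   >
      [3,4] "with" : N/(S/N)
      [4,6] S/N   >B
        [4,5] "often" : S/PP
        [5,6] "this" : PP/N
  [6,7] "gave" : N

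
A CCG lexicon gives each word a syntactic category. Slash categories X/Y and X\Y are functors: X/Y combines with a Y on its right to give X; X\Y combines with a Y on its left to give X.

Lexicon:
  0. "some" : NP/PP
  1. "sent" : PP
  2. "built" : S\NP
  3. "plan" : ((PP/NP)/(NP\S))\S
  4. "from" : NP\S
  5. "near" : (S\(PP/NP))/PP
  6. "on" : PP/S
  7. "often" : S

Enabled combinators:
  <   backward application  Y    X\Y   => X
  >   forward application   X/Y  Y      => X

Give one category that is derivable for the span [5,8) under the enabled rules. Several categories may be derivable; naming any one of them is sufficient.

[0,8] S   <
  [0,5] PP/NP   >
    [0,4] (PP/NP)/(NP\S)   <
      [0,3] S   <
        [0,2] NP   >
          [0,1] "some" : NP/PP
          [1,2] "sent" : PP
        [2,3] "built" : S\NP
      [3,4] "plan" : ((PP/NP)/(NP\S))\S
    [4,5] "from" : NP\S
  [5,8] S\(PP/NP)   >
    [5,6] "near" : (S\(PP/NP))/PP
    [6,8] PP   >
      [6,7] "on" : PP/S
      [7,8] "often" : S

S\(PP/NP)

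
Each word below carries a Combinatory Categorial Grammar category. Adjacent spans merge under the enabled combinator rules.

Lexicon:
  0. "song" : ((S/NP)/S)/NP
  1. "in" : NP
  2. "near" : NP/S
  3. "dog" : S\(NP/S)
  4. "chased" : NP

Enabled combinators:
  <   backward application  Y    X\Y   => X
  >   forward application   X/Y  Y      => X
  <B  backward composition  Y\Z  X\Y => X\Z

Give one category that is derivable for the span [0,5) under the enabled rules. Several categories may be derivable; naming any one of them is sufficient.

[0,5] S   >
  [0,4] S/NP   >
    [0,2] (S/NP)/S   >
      [0,1] "song" : ((S/NP)/S)/NP
      [1,2] "in" : NP
    [2,4] S   <
      [2,3] "near" : NP/S
      [3,4] "dog" : S\(NP/S)
  [4,5] "chased" : NP

S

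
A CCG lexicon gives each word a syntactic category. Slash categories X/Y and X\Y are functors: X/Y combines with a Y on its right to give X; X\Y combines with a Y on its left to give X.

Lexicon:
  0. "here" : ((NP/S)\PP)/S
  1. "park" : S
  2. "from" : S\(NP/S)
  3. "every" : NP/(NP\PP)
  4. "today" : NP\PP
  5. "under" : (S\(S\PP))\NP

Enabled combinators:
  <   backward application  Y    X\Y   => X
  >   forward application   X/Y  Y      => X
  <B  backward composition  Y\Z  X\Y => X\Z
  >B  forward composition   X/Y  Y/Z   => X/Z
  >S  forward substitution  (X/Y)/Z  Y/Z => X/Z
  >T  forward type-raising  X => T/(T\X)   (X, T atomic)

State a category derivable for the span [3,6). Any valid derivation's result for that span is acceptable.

S\(S\PP)

[0,6] S   <
  [0,3] S\PP   <B
    [0,2] (NP/S)\PP   >
      [0,1] "here" : ((NP/S)\PP)/S
      [1,2] "park" : S
    [2,3] "from" : S\(NP/S)
  [3,6] S\(S\PP)   <
    [3,5] NP   >
      [3,4] "every" : NP/(NP\PP)
      [4,5] "today" : NP\PP
    [5,6] "under" : (S\(S\PP))\NP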